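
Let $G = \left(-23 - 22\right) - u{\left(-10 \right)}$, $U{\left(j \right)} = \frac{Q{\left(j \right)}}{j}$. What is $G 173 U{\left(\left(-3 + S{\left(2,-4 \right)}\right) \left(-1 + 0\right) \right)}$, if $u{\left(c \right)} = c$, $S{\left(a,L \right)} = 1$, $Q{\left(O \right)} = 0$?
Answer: $0$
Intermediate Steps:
$U{\left(j \right)} = 0$ ($U{\left(j \right)} = \frac{0}{j} = 0$)
$G = -35$ ($G = \left(-23 - 22\right) - -10 = -45 + 10 = -35$)
$G 173 U{\left(\left(-3 + S{\left(2,-4 \right)}\right) \left(-1 + 0\right) \right)} = \left(-35\right) 173 \cdot 0 = \left(-6055\right) 0 = 0$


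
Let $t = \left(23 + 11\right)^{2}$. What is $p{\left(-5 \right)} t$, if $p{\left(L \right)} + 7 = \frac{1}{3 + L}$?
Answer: $-8670$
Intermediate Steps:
$p{\left(L \right)} = -7 + \frac{1}{3 + L}$
$t = 1156$ ($t = 34^{2} = 1156$)
$p{\left(-5 \right)} t = \frac{-20 - -35}{3 - 5} \cdot 1156 = \frac{-20 + 35}{-2} \cdot 1156 = \left(- \frac{1}{2}\right) 15 \cdot 1156 = \left(- \frac{15}{2}\right) 1156 = -8670$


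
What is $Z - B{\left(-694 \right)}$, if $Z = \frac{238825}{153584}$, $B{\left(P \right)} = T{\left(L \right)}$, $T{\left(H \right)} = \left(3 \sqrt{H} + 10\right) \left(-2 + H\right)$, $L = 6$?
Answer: $- \frac{5904535}{153584} - 12 \sqrt{6} \approx -67.839$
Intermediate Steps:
$T{\left(H \right)} = \left(-2 + H\right) \left(10 + 3 \sqrt{H}\right)$ ($T{\left(H \right)} = \left(10 + 3 \sqrt{H}\right) \left(-2 + H\right) = \left(-2 + H\right) \left(10 + 3 \sqrt{H}\right)$)
$B{\left(P \right)} = 40 + 12 \sqrt{6}$ ($B{\left(P \right)} = -20 - 6 \sqrt{6} + 3 \cdot 6^{\frac{3}{2}} + 10 \cdot 6 = -20 - 6 \sqrt{6} + 3 \cdot 6 \sqrt{6} + 60 = -20 - 6 \sqrt{6} + 18 \sqrt{6} + 60 = 40 + 12 \sqrt{6}$)
$Z = \frac{238825}{153584}$ ($Z = 238825 \cdot \frac{1}{153584} = \frac{238825}{153584} \approx 1.555$)
$Z - B{\left(-694 \right)} = \frac{238825}{153584} - \left(40 + 12 \sqrt{6}\right) = - \frac{5904535}{153584} - 12 \sqrt{6}$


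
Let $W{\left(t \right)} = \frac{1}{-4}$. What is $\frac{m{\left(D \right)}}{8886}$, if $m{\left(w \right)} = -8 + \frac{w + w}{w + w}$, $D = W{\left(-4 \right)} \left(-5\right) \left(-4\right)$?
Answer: $- \frac{7}{8886} \approx -0.00078776$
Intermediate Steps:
$W{\left(t \right)} = - \frac{1}{4}$
$D = -5$ ($D = \left(- \frac{1}{4}\right) \left(-5\right) \left(-4\right) = \frac{5}{4} \left(-4\right) = -5$)
$m{\left(w \right)} = -7$ ($m{\left(w \right)} = -8 + \frac{2 w}{2 w} = -8 + 2 w \frac{1}{2 w} = -8 + 1 = -7$)
$\frac{m{\left(D \right)}}{8886} = - \frac{7}{8886}$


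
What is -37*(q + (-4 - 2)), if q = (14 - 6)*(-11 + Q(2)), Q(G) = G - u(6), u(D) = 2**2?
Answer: 4070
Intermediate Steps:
u(D) = 4
Q(G) = -4 + G (Q(G) = G - 1*4 = G - 4 = -4 + G)
q = -104 (q = (14 - 6)*(-11 + (-4 + 2)) = 8*(-11 - 2) = 8*(-13) = -104)
-37*(q + (-4 - 2)) = -37*(-104 + (-4 - 2)) = -37*(-104 - 6) = -37*(-110) = 4070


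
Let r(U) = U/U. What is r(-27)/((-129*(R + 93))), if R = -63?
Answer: -1/3870 ≈ -0.00025840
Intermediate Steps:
r(U) = 1
r(-27)/((-129*(R + 93))) = 1/(-129*(-63 + 93)) = 1/(-129*30) = 1/(-3870) = 1*(-1/3870) = -1/3870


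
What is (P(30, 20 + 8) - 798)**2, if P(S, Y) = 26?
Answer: 595984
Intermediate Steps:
(P(30, 20 + 8) - 798)**2 = (26 - 798)**2 = (-772)**2 = 595984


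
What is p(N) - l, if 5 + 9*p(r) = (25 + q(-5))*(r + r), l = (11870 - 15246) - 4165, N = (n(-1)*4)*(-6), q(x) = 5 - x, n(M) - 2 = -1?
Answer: 66184/9 ≈ 7353.8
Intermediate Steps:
n(M) = 1 (n(M) = 2 - 1 = 1)
N = -24 (N = (1*4)*(-6) = 4*(-6) = -24)
l = -7541 (l = -3376 - 4165 = -7541)
p(r) = -5/9 + 70*r/9 (p(r) = -5/9 + ((25 + (5 - 1*(-5)))*(r + r))/9 = -5/9 + ((25 + (5 + 5))*(2*r))/9 = -5/9 + ((25 + 10)*(2*r))/9 = -5/9 + (35*(2*r))/9 = -5/9 + (70*r)/9 = -5/9 + 70*r/9)
p(N) - l = (-5/9 + (70/9)*(-24)) - 1*(-7541) = (-5/9 - 560/3) + 7541 = -1685/9 + 7541 = 66184/9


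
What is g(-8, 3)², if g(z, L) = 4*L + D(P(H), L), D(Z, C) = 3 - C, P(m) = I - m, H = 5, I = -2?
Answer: 144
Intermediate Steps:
P(m) = -2 - m
g(z, L) = 3 + 3*L (g(z, L) = 4*L + (3 - L) = 3 + 3*L)
g(-8, 3)² = (3 + 3*3)² = (3 + 9)² = 12² = 144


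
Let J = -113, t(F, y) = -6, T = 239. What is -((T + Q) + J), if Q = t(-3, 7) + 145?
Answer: -265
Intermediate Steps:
Q = 139 (Q = -6 + 145 = 139)
-((T + Q) + J) = -((239 + 139) - 113) = -(378 - 113) = -1*265 = -265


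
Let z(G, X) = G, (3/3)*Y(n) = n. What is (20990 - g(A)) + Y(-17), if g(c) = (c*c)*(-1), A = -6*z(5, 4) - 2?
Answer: 21997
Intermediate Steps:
Y(n) = n
A = -32 (A = -6*5 - 2 = -30 - 2 = -32)
g(c) = -c² (g(c) = c²*(-1) = -c²)
(20990 - g(A)) + Y(-17) = (20990 - (-1)*(-32)²) - 17 = (20990 - (-1)*1024) - 17 = (20990 - 1*(-1024)) - 17 = (20990 + 1024) - 17 = 22014 - 17 = 21997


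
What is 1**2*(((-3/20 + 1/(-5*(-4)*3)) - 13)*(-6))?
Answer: 394/5 ≈ 78.800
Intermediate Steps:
1**2*(((-3/20 + 1/(-5*(-4)*3)) - 13)*(-6)) = 1*(((-3*1/20 + (1/3)/20) - 13)*(-6)) = 1*(((-3/20 + (1/20)*(1/3)) - 13)*(-6)) = 1*(((-3/20 + 1/60) - 13)*(-6)) = 1*((-2/15 - 13)*(-6)) = 1*(-197/15*(-6)) = 1*(394/5) = 394/5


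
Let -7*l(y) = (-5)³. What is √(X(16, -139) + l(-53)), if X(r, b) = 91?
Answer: √5334/7 ≈ 10.433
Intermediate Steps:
l(y) = 125/7 (l(y) = -⅐*(-5)³ = -⅐*(-125) = 125/7)
√(X(16, -139) + l(-53)) = √(91 + 125/7) = √(762/7) = √5334/7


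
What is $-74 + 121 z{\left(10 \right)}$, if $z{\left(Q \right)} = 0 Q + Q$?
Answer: $1136$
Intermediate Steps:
$z{\left(Q \right)} = Q$ ($z{\left(Q \right)} = 0 + Q = Q$)
$-74 + 121 z{\left(10 \right)} = -74 + 121 \cdot 10 = -74 + 1210 = 1136$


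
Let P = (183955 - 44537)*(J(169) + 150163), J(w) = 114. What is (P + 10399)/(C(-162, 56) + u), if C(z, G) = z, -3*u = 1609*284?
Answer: -62853987555/457442 ≈ -1.3740e+5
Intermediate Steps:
u = -456956/3 (u = -1609*284/3 = -⅓*456956 = -456956/3 ≈ -1.5232e+5)
P = 20951318786 (P = (183955 - 44537)*(114 + 150163) = 139418*150277 = 20951318786)
(P + 10399)/(C(-162, 56) + u) = (20951318786 + 10399)/(-162 - 456956/3) = 20951329185/(-457442/3) = 20951329185*(-3/457442) = -62853987555/457442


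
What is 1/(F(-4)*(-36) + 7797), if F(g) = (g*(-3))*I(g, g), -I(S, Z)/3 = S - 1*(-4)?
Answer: 1/7797 ≈ 0.00012825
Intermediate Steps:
I(S, Z) = -12 - 3*S (I(S, Z) = -3*(S - 1*(-4)) = -3*(S + 4) = -3*(4 + S) = -12 - 3*S)
F(g) = -3*g*(-12 - 3*g) (F(g) = (g*(-3))*(-12 - 3*g) = (-3*g)*(-12 - 3*g) = -3*g*(-12 - 3*g))
1/(F(-4)*(-36) + 7797) = 1/((9*(-4)*(4 - 4))*(-36) + 7797) = 1/((9*(-4)*0)*(-36) + 7797) = 1/(0*(-36) + 7797) = 1/(0 + 7797) = 1/7797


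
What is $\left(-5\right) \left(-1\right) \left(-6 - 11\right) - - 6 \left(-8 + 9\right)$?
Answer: $-79$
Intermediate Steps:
$\left(-5\right) \left(-1\right) \left(-6 - 11\right) - - 6 \left(-8 + 9\right) = 5 \left(-17\right) - \left(-6\right) 1 = -85 - -6 = -85 + 6 = -79$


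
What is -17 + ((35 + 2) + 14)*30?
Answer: 1513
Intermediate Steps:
-17 + ((35 + 2) + 14)*30 = -17 + (37 + 14)*30 = -17 + 51*30 = -17 + 1530 = 1513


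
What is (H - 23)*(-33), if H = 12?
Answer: 363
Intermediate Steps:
(H - 23)*(-33) = (12 - 23)*(-33) = -11*(-33) = 363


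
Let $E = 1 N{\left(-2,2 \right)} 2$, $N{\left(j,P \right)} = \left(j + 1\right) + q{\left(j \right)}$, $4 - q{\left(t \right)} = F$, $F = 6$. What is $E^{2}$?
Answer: $36$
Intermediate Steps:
$q{\left(t \right)} = -2$ ($q{\left(t \right)} = 4 - 6 = -2$)
$N{\left(j,P \right)} = -1 + j$ ($N{\left(j,P \right)} = \left(j + 1\right) - 2 = \left(1 + j\right) - 2 = -1 + j$)
$E = -6$ ($E = 1 \left(-1 - 2\right) 2 = 1 \left(-3\right) 2 = \left(-3\right) 2 = -6$)
$E^{2} = \left(-6\right)^{2} = 36$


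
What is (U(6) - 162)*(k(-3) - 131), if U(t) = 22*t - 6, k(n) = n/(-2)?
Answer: 4662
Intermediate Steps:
k(n) = -n/2
U(t) = -6 + 22*t
(U(6) - 162)*(k(-3) - 131) = ((-6 + 22*6) - 162)*(-½*(-3) - 131) = ((-6 + 132) - 162)*(3/2 - 131) = (126 - 162)*(-259/2) = -36*(-259/2) = 4662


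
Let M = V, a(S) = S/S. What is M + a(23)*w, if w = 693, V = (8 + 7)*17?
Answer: 948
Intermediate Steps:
a(S) = 1
V = 255 (V = 15*17 = 255)
M = 255
M + a(23)*w = 255 + 1*693 = 255 + 693 = 948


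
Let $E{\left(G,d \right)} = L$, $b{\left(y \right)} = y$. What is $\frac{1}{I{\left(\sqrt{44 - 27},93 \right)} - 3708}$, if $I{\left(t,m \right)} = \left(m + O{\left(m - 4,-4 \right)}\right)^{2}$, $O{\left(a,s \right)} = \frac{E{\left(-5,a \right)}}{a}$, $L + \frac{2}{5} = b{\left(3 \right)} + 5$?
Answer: $\frac{198025}{981588229} \approx 0.00020174$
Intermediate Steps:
$L = \frac{38}{5}$ ($L = - \frac{2}{5} + \left(3 + 5\right) = - \frac{2}{5} + 8 = \frac{38}{5} \approx 7.6$)
$E{\left(G,d \right)} = \frac{38}{5}$
$O{\left(a,s \right)} = \frac{38}{5 a}$
$I{\left(t,m \right)} = \left(m + \frac{38}{5 \left(-4 + m\right)}\right)^{2}$ ($I{\left(t,m \right)} = \left(m + \frac{38}{5 \left(m - 4\right)}\right)^{2} = \left(m + \frac{38}{5 \left(-4 + m\right)}\right)^{2}$)
$\frac{1}{I{\left(\sqrt{44 - 27},93 \right)} - 3708} = \frac{1}{\frac{\left(38 + 5 \cdot 93 \left(-4 + 93\right)\right)^{2}}{25 \left(-4 + 93\right)^{2}} - 3708} = \frac{1}{\frac{\left(38 + 5 \cdot 93 \cdot 89\right)^{2}}{25 \cdot 7921} - 3708} = \frac{1}{\frac{1}{25} \cdot \frac{1}{7921} \left(38 + 41385\right)^{2} - 3708} = \frac{1}{\frac{1}{25} \cdot \frac{1}{7921} \cdot 41423^{2} - 3708} = \frac{1}{\frac{1}{25} \cdot \frac{1}{7921} \cdot 1715864929 - 3708} = \frac{1}{\frac{1715864929}{198025} - 3708} = \frac{1}{\frac{981588229}{198025}} = \frac{198025}{981588229}$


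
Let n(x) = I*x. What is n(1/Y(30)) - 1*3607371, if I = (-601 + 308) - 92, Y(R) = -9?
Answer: -32465954/9 ≈ -3.6073e+6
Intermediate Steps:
I = -385 (I = -293 - 92 = -385)
n(x) = -385*x
n(1/Y(30)) - 1*3607371 = -385/(-9) - 1*3607371 = -385*(-⅑) - 3607371 = 385/9 - 3607371 = -32465954/9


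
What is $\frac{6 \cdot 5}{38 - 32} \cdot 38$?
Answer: $190$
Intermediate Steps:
$\frac{6 \cdot 5}{38 - 32} \cdot 38 = \frac{1}{6} \cdot 30 \cdot 38 = 5 \cdot 38 = 190$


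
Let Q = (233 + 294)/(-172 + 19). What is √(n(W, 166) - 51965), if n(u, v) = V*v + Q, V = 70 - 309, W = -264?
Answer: I*√824782/3 ≈ 302.73*I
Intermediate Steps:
Q = -31/9 (Q = 527/(-153) = 527*(-1/153) = -31/9 ≈ -3.4444)
V = -239
n(u, v) = -31/9 - 239*v (n(u, v) = -239*v - 31/9 = -31/9 - 239*v)
√(n(W, 166) - 51965) = √((-31/9 - 239*166) - 51965) = √((-31/9 - 39674) - 51965) = √(-357097/9 - 51965) = √(-824782/9) = I*√824782/3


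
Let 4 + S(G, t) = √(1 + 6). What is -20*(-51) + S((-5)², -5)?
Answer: 1016 + √7 ≈ 1018.6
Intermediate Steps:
S(G, t) = -4 + √7 (S(G, t) = -4 + √(1 + 6) = -4 + √7)
-20*(-51) + S((-5)², -5) = -20*(-51) + (-4 + √7) = 1020 + (-4 + √7) = 1016 + √7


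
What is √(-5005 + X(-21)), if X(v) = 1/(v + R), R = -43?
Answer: I*√320321/8 ≈ 70.746*I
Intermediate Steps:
X(v) = 1/(-43 + v) (X(v) = 1/(v - 43) = 1/(-43 + v))
√(-5005 + X(-21)) = √(-5005 + 1/(-43 - 21)) = √(-5005 + 1/(-64)) = √(-5005 - 1/64) = √(-320321/64) = I*√320321/8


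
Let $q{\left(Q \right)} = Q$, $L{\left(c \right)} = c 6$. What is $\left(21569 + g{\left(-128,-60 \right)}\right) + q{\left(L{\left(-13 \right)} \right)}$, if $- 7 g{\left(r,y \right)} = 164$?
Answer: $\frac{150273}{7} \approx 21468.0$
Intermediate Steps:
$g{\left(r,y \right)} = - \frac{164}{7}$ ($g{\left(r,y \right)} = \left(- \frac{1}{7}\right) 164 = - \frac{164}{7}$)
$L{\left(c \right)} = 6 c$
$\left(21569 + g{\left(-128,-60 \right)}\right) + q{\left(L{\left(-13 \right)} \right)} = \left(21569 - \frac{164}{7}\right) + 6 \left(-13\right) = \frac{150819}{7} - 78 = \frac{150273}{7}$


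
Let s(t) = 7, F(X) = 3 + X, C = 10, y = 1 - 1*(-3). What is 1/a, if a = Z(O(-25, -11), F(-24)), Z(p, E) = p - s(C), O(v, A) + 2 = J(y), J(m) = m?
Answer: -⅕ ≈ -0.20000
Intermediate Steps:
y = 4 (y = 1 + 3 = 4)
O(v, A) = 2 (O(v, A) = -2 + 4 = 2)
Z(p, E) = -7 + p (Z(p, E) = p - 1*7 = p - 7 = -7 + p)
a = -5 (a = -7 + 2 = -5)
1/a = 1/(-5) = -⅕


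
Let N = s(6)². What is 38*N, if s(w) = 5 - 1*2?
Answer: 342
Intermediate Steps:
s(w) = 3 (s(w) = 5 - 2 = 3)
N = 9 (N = 3² = 9)
38*N = 38*9 = 342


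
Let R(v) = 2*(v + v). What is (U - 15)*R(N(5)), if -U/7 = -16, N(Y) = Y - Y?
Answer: 0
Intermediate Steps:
N(Y) = 0
U = 112 (U = -7*(-16) = 112)
R(v) = 4*v (R(v) = 2*(2*v) = 4*v)
(U - 15)*R(N(5)) = (112 - 15)*(4*0) = 97*0 = 0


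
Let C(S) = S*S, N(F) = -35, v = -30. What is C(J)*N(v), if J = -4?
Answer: -560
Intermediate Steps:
C(S) = S²
C(J)*N(v) = (-4)²*(-35) = 16*(-35) = -560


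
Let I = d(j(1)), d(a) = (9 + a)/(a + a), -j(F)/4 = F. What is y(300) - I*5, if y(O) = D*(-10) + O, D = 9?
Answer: 1705/8 ≈ 213.13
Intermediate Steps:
j(F) = -4*F
y(O) = -90 + O (y(O) = 9*(-10) + O = -90 + O)
d(a) = (9 + a)/(2*a) (d(a) = (9 + a)/((2*a)) = (9 + a)*(1/(2*a)) = (9 + a)/(2*a))
I = -5/8 (I = (9 - 4*1)/(2*((-4*1))) = (½)*(9 - 4)/(-4) = (½)*(-¼)*5 = -5/8 ≈ -0.62500)
y(300) - I*5 = (-90 + 300) - (-5)*5/8 = 210 - 1*(-25/8) = 210 + 25/8 = 1705/8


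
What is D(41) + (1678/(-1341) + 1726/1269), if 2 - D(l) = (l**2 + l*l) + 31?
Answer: -641153095/189081 ≈ -3390.9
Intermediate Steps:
D(l) = -29 - 2*l**2 (D(l) = 2 - ((l**2 + l*l) + 31) = 2 - ((l**2 + l**2) + 31) = 2 - (2*l**2 + 31) = 2 - (31 + 2*l**2) = 2 + (-31 - 2*l**2) = -29 - 2*l**2)
D(41) + (1678/(-1341) + 1726/1269) = (-29 - 2*41**2) + (1678/(-1341) + 1726/1269) = (-29 - 2*1681) + (1678*(-1/1341) + 1726*(1/1269)) = (-29 - 3362) + (-1678/1341 + 1726/1269) = -3391 + 20576/189081 = -641153095/189081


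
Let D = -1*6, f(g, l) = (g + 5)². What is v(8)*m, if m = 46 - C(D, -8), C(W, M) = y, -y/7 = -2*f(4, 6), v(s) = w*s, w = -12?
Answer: 104448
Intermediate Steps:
v(s) = -12*s
f(g, l) = (5 + g)²
D = -6
y = 1134 (y = -(-14)*(5 + 4)² = -(-14)*9² = -(-14)*81 = -7*(-162) = 1134)
C(W, M) = 1134
m = -1088 (m = 46 - 1*1134 = 46 - 1134 = -1088)
v(8)*m = -12*8*(-1088) = -96*(-1088) = 104448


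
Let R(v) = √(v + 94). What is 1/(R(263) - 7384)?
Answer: -7384/54523099 - √357/54523099 ≈ -0.00013578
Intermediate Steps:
R(v) = √(94 + v)
1/(R(263) - 7384) = 1/(√(94 + 263) - 7384) = 1/(√357 - 7384) = 1/(-7384 + √357)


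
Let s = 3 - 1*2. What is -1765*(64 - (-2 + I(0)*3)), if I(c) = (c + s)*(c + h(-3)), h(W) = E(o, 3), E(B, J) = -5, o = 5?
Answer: -142965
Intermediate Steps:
h(W) = -5
s = 1 (s = 3 - 2 = 1)
I(c) = (1 + c)*(-5 + c) (I(c) = (c + 1)*(c - 5) = (1 + c)*(-5 + c))
-1765*(64 - (-2 + I(0)*3)) = -1765*(64 - (-2 + (-5 + 0² - 4*0)*3)) = -1765*(64 - (-2 + (-5 + 0 + 0)*3)) = -1765*(64 - (-2 - 5*3)) = -1765*(64 - (-2 - 15)) = -1765*(64 - 1*(-17)) = -1765*(64 + 17) = -1765*81 = -142965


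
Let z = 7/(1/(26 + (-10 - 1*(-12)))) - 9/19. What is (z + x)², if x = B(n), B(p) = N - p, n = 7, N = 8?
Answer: 13942756/361 ≈ 38623.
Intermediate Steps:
B(p) = 8 - p
x = 1 (x = 8 - 1*7 = 8 - 7 = 1)
z = 3715/19 (z = 7/(1/(26 + (-10 + 12))) - 9*1/19 = 7/(1/(26 + 2)) - 9/19 = 7/(1/28) - 9/19 = 7*28 - 9/19 = 196 - 9/19 = 3715/19 ≈ 195.53)
(z + x)² = (3715/19 + 1)² = (3734/19)² = 13942756/361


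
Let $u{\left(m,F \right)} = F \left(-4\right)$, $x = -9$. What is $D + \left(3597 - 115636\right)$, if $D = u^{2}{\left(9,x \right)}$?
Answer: $-110743$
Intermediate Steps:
$u{\left(m,F \right)} = - 4 F$
$D = 1296$ ($D = \left(\left(-4\right) \left(-9\right)\right)^{2} = 36^{2} = 1296$)
$D + \left(3597 - 115636\right) = 1296 + \left(3597 - 115636\right) = 1296 - 112039 = -110743$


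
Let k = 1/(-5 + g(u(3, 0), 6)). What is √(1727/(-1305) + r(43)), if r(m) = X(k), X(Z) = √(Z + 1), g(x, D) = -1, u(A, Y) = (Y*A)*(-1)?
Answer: √(-1001660 + 126150*√30)/870 ≈ 0.6407*I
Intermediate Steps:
u(A, Y) = -A*Y (u(A, Y) = (A*Y)*(-1) = -A*Y)
k = -⅙ (k = 1/(-5 - 1) = 1/(-6) = -⅙ ≈ -0.16667)
X(Z) = √(1 + Z)
r(m) = √30/6 (r(m) = √(1 - ⅙) = √(⅚) = √30/6)
√(1727/(-1305) + r(43)) = √(1727/(-1305) + √30/6) = √(1727*(-1/1305) + √30/6) = √(-1727/1305 + √30/6)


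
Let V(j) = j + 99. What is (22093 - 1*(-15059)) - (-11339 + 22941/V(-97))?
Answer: 74041/2 ≈ 37021.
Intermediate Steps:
V(j) = 99 + j
(22093 - 1*(-15059)) - (-11339 + 22941/V(-97)) = (22093 - 1*(-15059)) - (-11339 + 22941/(99 - 97)) = (22093 + 15059) - (-11339 + 22941/2) = 37152 - (-11339 + 22941*(½)) = 37152 - (-11339 + 22941/2) = 37152 - 1*263/2 = 37152 - 263/2 = 74041/2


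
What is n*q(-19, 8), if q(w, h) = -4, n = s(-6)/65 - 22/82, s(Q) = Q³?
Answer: 38284/2665 ≈ 14.365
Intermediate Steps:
n = -9571/2665 (n = (-6)³/65 - 22/82 = -216*1/65 - 22*1/82 = -216/65 - 11/41 = -9571/2665 ≈ -3.5914)
n*q(-19, 8) = -9571/2665*(-4) = 38284/2665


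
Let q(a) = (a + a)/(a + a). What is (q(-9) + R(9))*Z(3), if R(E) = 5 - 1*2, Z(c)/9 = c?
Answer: 108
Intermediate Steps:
Z(c) = 9*c
R(E) = 3 (R(E) = 5 - 2 = 3)
q(a) = 1 (q(a) = (2*a)/((2*a)) = (2*a)*(1/(2*a)) = 1)
(q(-9) + R(9))*Z(3) = (1 + 3)*(9*3) = 4*27 = 108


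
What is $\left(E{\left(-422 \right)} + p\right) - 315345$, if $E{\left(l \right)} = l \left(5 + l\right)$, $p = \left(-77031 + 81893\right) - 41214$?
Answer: $-175723$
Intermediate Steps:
$p = -36352$ ($p = 4862 - 41214 = -36352$)
$\left(E{\left(-422 \right)} + p\right) - 315345 = \left(- 422 \left(5 - 422\right) - 36352\right) - 315345 = \left(\left(-422\right) \left(-417\right) - 36352\right) - 315345 = \left(175974 - 36352\right) - 315345 = 139622 - 315345 = -175723$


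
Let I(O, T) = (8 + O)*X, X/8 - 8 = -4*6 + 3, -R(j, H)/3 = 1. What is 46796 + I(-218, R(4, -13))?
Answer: 68636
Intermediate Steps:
R(j, H) = -3 (R(j, H) = -3*1 = -3)
X = -104 (X = 64 + 8*(-4*6 + 3) = 64 + 8*(-24 + 3) = 64 + 8*(-21) = 64 - 168 = -104)
I(O, T) = -832 - 104*O (I(O, T) = (8 + O)*(-104) = -832 - 104*O)
46796 + I(-218, R(4, -13)) = 46796 + (-832 - 104*(-218)) = 46796 + (-832 + 22672) = 46796 + 21840 = 68636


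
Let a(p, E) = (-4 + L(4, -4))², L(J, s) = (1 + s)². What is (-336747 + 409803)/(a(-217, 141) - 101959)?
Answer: -12176/16989 ≈ -0.71670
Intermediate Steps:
a(p, E) = 25 (a(p, E) = (-4 + (1 - 4)²)² = (-4 + (-3)²)² = (-4 + 9)² = 5² = 25)
(-336747 + 409803)/(a(-217, 141) - 101959) = (-336747 + 409803)/(25 - 101959) = 73056/(-101934) = 73056*(-1/101934) = -12176/16989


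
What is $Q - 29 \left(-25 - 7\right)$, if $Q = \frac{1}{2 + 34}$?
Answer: $\frac{33409}{36} \approx 928.03$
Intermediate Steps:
$Q = \frac{1}{36} \approx 0.027778$
$Q - 29 \left(-25 - 7\right) = \frac{1}{36} - 29 \left(-25 - 7\right) = \frac{1}{36} - -928 = \frac{1}{36} + 928 = \frac{33409}{36}$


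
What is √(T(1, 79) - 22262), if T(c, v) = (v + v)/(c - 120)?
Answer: 2*I*√78817746/119 ≈ 149.21*I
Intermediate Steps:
T(c, v) = 2*v/(-120 + c) (T(c, v) = (2*v)/(-120 + c) = 2*v/(-120 + c))
√(T(1, 79) - 22262) = √(2*79/(-120 + 1) - 22262) = √(2*79/(-119) - 22262) = √(2*79*(-1/119) - 22262) = √(-158/119 - 22262) = √(-2649336/119) = 2*I*√78817746/119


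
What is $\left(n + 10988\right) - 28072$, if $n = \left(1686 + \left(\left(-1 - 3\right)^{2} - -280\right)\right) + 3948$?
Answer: $-11154$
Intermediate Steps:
$n = 5930$ ($n = \left(1686 + \left(\left(-4\right)^{2} + 280\right)\right) + 3948 = \left(1686 + \left(16 + 280\right)\right) + 3948 = \left(1686 + 296\right) + 3948 = 1982 + 3948 = 5930$)
$\left(n + 10988\right) - 28072 = \left(5930 + 10988\right) - 28072 = 16918 - 28072 = -11154$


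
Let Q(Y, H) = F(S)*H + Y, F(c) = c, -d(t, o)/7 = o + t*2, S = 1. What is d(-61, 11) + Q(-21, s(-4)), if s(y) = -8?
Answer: 748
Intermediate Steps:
d(t, o) = -14*t - 7*o (d(t, o) = -7*(o + t*2) = -7*(o + 2*t) = -14*t - 7*o)
Q(Y, H) = H + Y (Q(Y, H) = 1*H + Y = H + Y)
d(-61, 11) + Q(-21, s(-4)) = (-14*(-61) - 7*11) + (-8 - 21) = (854 - 77) - 29 = 777 - 29 = 748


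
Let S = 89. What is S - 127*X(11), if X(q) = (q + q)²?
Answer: -61379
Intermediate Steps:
X(q) = 4*q² (X(q) = (2*q)² = 4*q²)
S - 127*X(11) = 89 - 508*11² = 89 - 508*121 = 89 - 127*484 = 89 - 61468 = -61379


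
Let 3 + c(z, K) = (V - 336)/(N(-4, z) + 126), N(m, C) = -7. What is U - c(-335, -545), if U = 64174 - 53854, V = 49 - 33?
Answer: 1228757/119 ≈ 10326.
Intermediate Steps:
V = 16
U = 10320
c(z, K) = -677/119 (c(z, K) = -3 + (16 - 336)/(-7 + 126) = -3 - 320/119 = -677/119)
U - c(-335, -545) = 10320 - 1*(-677/119) = 10320 + 677/119 = 1228757/119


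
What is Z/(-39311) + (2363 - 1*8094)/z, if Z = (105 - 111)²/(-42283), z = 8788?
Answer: -9525993455135/14607299470244 ≈ -0.65214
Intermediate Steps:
Z = -36/42283 (Z = (-6)²*(-1/42283) = 36*(-1/42283) = -36/42283 ≈ -0.00085141)
Z/(-39311) + (2363 - 1*8094)/z = -36/42283/(-39311) + (2363 - 1*8094)/8788 = -36/42283*(-1/39311) + (2363 - 8094)*(1/8788) = 36/1662187013 - 5731*1/8788 = 36/1662187013 - 5731/8788 = -9525993455135/14607299470244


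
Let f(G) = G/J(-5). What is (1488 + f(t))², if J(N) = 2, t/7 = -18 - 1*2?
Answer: 2010724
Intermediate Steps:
t = -140 (t = 7*(-18 - 1*2) = 7*(-18 - 2) = 7*(-20) = -140)
f(G) = G/2
(1488 + f(t))² = (1488 + (½)*(-140))² = (1488 - 70)² = 1418² = 2010724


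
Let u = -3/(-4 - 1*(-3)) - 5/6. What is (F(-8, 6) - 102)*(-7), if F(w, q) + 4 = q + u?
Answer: 4109/6 ≈ 684.83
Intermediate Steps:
u = 13/6 (u = -3/(-4 + 3) - 5*⅙ = -3/(-1) - ⅚ = -3*(-1) - ⅚ = 3 - ⅚ = 13/6 ≈ 2.1667)
F(w, q) = -11/6 + q (F(w, q) = -4 + (q + 13/6) = -4 + (13/6 + q) = -11/6 + q)
(F(-8, 6) - 102)*(-7) = ((-11/6 + 6) - 102)*(-7) = (25/6 - 102)*(-7) = -587/6*(-7) = 4109/6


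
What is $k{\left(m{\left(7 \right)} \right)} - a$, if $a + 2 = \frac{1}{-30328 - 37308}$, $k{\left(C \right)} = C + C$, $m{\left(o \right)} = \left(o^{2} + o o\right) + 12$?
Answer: $\frac{15015193}{67636} \approx 222.0$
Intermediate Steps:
$m{\left(o \right)} = 12 + 2 o^{2}$ ($m{\left(o \right)} = \left(o^{2} + o^{2}\right) + 12 = 2 o^{2} + 12 = 12 + 2 o^{2}$)
$k{\left(C \right)} = 2 C$
$a = - \frac{135273}{67636}$ ($a = -2 + \frac{1}{-30328 - 37308} = -2 + \frac{1}{-67636} = -2 - \frac{1}{67636} = - \frac{135273}{67636} \approx -2.0$)
$k{\left(m{\left(7 \right)} \right)} - a = 2 \left(12 + 2 \cdot 7^{2}\right) - - \frac{135273}{67636} = 2 \left(12 + 2 \cdot 49\right) + \frac{135273}{67636} = 2 \left(12 + 98\right) + \frac{135273}{67636} = 2 \cdot 110 + \frac{135273}{67636} = 220 + \frac{135273}{67636} = \frac{15015193}{67636}$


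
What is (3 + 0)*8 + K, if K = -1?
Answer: 23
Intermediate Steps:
(3 + 0)*8 + K = (3 + 0)*8 - 1 = 3*8 - 1 = 24 - 1 = 23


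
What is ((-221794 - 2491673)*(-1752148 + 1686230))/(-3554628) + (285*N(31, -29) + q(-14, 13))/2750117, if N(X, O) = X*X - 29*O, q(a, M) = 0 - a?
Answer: -81983579241767475/1629273815246 ≈ -50319.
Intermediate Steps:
q(a, M) = -a
N(X, O) = X² - 29*O
((-221794 - 2491673)*(-1752148 + 1686230))/(-3554628) + (285*N(31, -29) + q(-14, 13))/2750117 = ((-221794 - 2491673)*(-1752148 + 1686230))/(-3554628) + (285*(31² - 29*(-29)) - 1*(-14))/2750117 = -2713467*(-65918)*(-1/3554628) + (285*(961 + 841) + 14)*(1/2750117) = 178866317706*(-1/3554628) + (285*1802 + 14)*(1/2750117) = -29811052951/592438 + (513570 + 14)*(1/2750117) = -29811052951/592438 + 513584*(1/2750117) = -29811052951/592438 + 513584/2750117 = -81983579241767475/1629273815246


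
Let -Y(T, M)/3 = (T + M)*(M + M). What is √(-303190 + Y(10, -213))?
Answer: 8*I*√8791 ≈ 750.08*I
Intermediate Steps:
Y(T, M) = -6*M*(M + T) (Y(T, M) = -3*(T + M)*(M + M) = -3*(M + T)*2*M = -6*M*(M + T))
√(-303190 + Y(10, -213)) = √(-303190 - 6*(-213)*(-213 + 10)) = √(-303190 - 6*(-213)*(-203)) = √(-303190 - 259434) = √(-562624) = 8*I*√8791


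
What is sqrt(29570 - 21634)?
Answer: 16*sqrt(31) ≈ 89.084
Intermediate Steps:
sqrt(29570 - 21634) = sqrt(7936) = 16*sqrt(31)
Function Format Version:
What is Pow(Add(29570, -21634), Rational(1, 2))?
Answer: Mul(16, Pow(31, Rational(1, 2))) ≈ 89.084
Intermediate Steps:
Pow(Add(29570, -21634), Rational(1, 2)) = Pow(7936, Rational(1, 2)) = Mul(16, Pow(31, Rational(1, 2)))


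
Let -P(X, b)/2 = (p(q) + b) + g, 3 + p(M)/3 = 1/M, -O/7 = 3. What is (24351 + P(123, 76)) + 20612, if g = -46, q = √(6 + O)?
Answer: 44921 + 2*I*√15/5 ≈ 44921.0 + 1.5492*I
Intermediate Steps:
O = -21 (O = -7*3 = -21)
q = I*√15 (q = √(6 - 21) = √(-15) = I*√15 ≈ 3.873*I)
p(M) = -9 + 3/M
P(X, b) = 110 - 2*b + 2*I*√15/5 (P(X, b) = -2*(((-9 + 3/((I*√15))) + b) - 46) = -2*(((-9 + 3*(-I*√15/15)) + b) - 46) = -2*(((-9 - I*√15/5) + b) - 46) = -2*((-9 + b - I*√15/5) - 46) = -2*(-55 + b - I*√15/5) = 110 - 2*b + 2*I*√15/5)
(24351 + P(123, 76)) + 20612 = (24351 + (110 - 2*76 + 2*I*√15/5)) + 20612 = (24351 + (110 - 152 + 2*I*√15/5)) + 20612 = (24351 + (-42 + 2*I*√15/5)) + 20612 = (24309 + 2*I*√15/5) + 20612 = 44921 + 2*I*√15/5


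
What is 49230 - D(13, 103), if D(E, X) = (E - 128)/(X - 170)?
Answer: 3298295/67 ≈ 49228.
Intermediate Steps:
D(E, X) = (-128 + E)/(-170 + X)
49230 - D(13, 103) = 49230 - (-128 + 13)/(-170 + 103) = 49230 - (-115)/(-67) = 49230 - (-1)*(-115)/67 = 49230 - 1*115/67 = 49230 - 115/67 = 3298295/67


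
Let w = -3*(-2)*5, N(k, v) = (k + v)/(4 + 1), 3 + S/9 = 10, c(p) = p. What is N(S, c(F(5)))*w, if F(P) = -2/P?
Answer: 1878/5 ≈ 375.60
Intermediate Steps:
S = 63 (S = -27 + 9*10 = -27 + 90 = 63)
N(k, v) = k/5 + v/5 (N(k, v) = (k + v)/5 = (k + v)*(⅕) = k/5 + v/5)
w = 30 (w = 6*5 = 30)
N(S, c(F(5)))*w = ((⅕)*63 + (-2/5)/5)*30 = (63/5 + (-2*⅕)/5)*30 = (63/5 + (⅕)*(-⅖))*30 = (63/5 - 2/25)*30 = (313/25)*30 = 1878/5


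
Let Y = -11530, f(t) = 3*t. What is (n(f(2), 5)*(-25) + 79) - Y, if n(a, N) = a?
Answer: 11459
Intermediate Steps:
(n(f(2), 5)*(-25) + 79) - Y = ((3*2)*(-25) + 79) - 1*(-11530) = (6*(-25) + 79) + 11530 = (-150 + 79) + 11530 = -71 + 11530 = 11459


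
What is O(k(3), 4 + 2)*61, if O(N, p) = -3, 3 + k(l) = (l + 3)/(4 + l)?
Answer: -183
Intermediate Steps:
k(l) = -3 + (3 + l)/(4 + l) (k(l) = -3 + (l + 3)/(4 + l) = -3 + (3 + l)/(4 + l))
O(k(3), 4 + 2)*61 = -3*61 = -183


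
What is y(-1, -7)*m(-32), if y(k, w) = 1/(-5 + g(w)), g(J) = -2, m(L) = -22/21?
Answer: 22/147 ≈ 0.14966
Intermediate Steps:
m(L) = -22/21 (m(L) = -22*1/21 = -22/21)
y(k, w) = -⅐ (y(k, w) = 1/(-5 - 2) = 1/(-7) = -⅐)
y(-1, -7)*m(-32) = -⅐*(-22/21) = 22/147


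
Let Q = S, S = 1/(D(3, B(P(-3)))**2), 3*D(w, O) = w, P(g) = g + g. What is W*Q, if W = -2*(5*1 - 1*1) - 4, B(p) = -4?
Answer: -12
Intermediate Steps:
P(g) = 2*g
D(w, O) = w/3
S = 1 (S = 1/(((1/3)*3)**2) = 1/(1**2) = 1/1 = 1)
Q = 1
W = -12 (W = -2*(5 - 1) - 4 = -2*4 - 4 = -8 - 4 = -12)
W*Q = -12*1 = -12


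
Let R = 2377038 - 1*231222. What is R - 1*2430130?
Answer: -284314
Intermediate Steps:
R = 2145816 (R = 2377038 - 231222 = 2145816)
R - 1*2430130 = 2145816 - 1*2430130 = 2145816 - 2430130 = -284314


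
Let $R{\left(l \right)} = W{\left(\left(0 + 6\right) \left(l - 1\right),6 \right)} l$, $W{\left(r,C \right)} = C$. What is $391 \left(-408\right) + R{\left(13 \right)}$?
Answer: $-159450$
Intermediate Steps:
$R{\left(l \right)} = 6 l$
$391 \left(-408\right) + R{\left(13 \right)} = 391 \left(-408\right) + 6 \cdot 13 = -159528 + 78 = -159450$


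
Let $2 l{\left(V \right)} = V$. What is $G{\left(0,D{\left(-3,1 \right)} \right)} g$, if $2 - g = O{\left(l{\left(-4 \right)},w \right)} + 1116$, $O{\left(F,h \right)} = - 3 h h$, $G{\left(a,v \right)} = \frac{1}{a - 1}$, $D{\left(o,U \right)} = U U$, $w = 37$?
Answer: $-2993$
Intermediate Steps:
$D{\left(o,U \right)} = U^{2}$
$l{\left(V \right)} = \frac{V}{2}$
$G{\left(a,v \right)} = \frac{1}{-1 + a}$
$O{\left(F,h \right)} = - 3 h^{2}$
$g = 2993$ ($g = 2 - \left(- 3 \cdot 37^{2} + 1116\right) = 2 - \left(\left(-3\right) 1369 + 1116\right) = 2 - \left(-4107 + 1116\right) = 2 - -2991 = 2 + 2991 = 2993$)
$G{\left(0,D{\left(-3,1 \right)} \right)} g = \frac{1}{-1 + 0} \cdot 2993 = \frac{1}{-1} \cdot 2993 = \left(-1\right) 2993 = -2993$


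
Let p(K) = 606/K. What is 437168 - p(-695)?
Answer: 303832366/695 ≈ 4.3717e+5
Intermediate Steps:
437168 - p(-695) = 437168 - 606/(-695) = 437168 - 606*(-1)/695 = 437168 - 1*(-606/695) = 437168 + 606/695 = 303832366/695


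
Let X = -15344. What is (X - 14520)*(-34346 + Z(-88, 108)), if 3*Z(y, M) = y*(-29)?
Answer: 3000913904/3 ≈ 1.0003e+9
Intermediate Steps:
Z(y, M) = -29*y/3 (Z(y, M) = (y*(-29))/3 = (-29*y)/3 = -29*y/3)
(X - 14520)*(-34346 + Z(-88, 108)) = (-15344 - 14520)*(-34346 - 29/3*(-88)) = -29864*(-34346 + 2552/3) = -29864*(-100486/3) = 3000913904/3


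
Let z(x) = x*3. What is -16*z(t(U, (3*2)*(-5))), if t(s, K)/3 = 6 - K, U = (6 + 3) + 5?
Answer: -5184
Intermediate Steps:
U = 14 (U = 9 + 5 = 14)
t(s, K) = 18 - 3*K (t(s, K) = 3*(6 - K) = 18 - 3*K)
z(x) = 3*x
-16*z(t(U, (3*2)*(-5))) = -48*(18 - 3*3*2*(-5)) = -48*(18 - 18*(-5)) = -48*(18 - 3*(-30)) = -48*(18 + 90) = -48*108 = -16*324 = -5184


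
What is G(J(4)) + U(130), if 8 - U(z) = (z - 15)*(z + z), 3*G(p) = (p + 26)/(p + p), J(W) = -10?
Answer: -448384/15 ≈ -29892.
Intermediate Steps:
G(p) = (26 + p)/(6*p) (G(p) = ((p + 26)/(p + p))/3 = ((26 + p)/((2*p)))/3 = ((26 + p)*(1/(2*p)))/3 = ((26 + p)/(2*p))/3 = (26 + p)/(6*p))
U(z) = 8 - 2*z*(-15 + z) (U(z) = 8 - (z - 15)*(z + z) = 8 - (-15 + z)*2*z = 8 - 2*z*(-15 + z))
G(J(4)) + U(130) = (⅙)*(26 - 10)/(-10) + (8 - 2*130² + 30*130) = (⅙)*(-⅒)*16 + (8 - 2*16900 + 3900) = -4/15 + (8 - 33800 + 3900) = -4/15 - 29892 = -448384/15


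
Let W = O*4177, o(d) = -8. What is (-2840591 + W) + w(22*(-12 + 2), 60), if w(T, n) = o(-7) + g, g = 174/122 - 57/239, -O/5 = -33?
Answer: -31365155810/14579 ≈ -2.1514e+6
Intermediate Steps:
O = 165 (O = -5*(-33) = 165)
g = 17316/14579 (g = 174*(1/122) - 57*1/239 = 87/61 - 57/239 = 17316/14579 ≈ 1.1877)
W = 689205 (W = 165*4177 = 689205)
w(T, n) = -99316/14579 (w(T, n) = -8 + 17316/14579 = -99316/14579)
(-2840591 + W) + w(22*(-12 + 2), 60) = (-2840591 + 689205) - 99316/14579 = -2151386 - 99316/14579 = -31365155810/14579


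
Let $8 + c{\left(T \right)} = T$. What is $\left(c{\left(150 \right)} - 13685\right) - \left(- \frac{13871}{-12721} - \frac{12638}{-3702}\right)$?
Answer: $- \frac{318997270273}{23546571} \approx -13548.0$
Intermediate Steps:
$c{\left(T \right)} = -8 + T$
$\left(c{\left(150 \right)} - 13685\right) - \left(- \frac{13871}{-12721} - \frac{12638}{-3702}\right) = \left(\left(-8 + 150\right) - 13685\right) - \left(- \frac{13871}{-12721} - \frac{12638}{-3702}\right) = \left(142 - 13685\right) - \left(\left(-13871\right) \left(- \frac{1}{12721}\right) - - \frac{6319}{1851}\right) = -13543 - \left(\frac{13871}{12721} + \frac{6319}{1851}\right) = -13543 - \frac{106059220}{23546571} = - \frac{318997270273}{23546571}$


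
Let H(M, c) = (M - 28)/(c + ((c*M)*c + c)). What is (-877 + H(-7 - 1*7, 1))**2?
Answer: 3052009/4 ≈ 7.6300e+5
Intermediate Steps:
H(M, c) = (-28 + M)/(2*c + M*c**2) (H(M, c) = (-28 + M)/(c + ((M*c)*c + c)) = (-28 + M)/(c + (M*c**2 + c)) = (-28 + M)/(c + (c + M*c**2)) = (-28 + M)/(2*c + M*c**2))
(-877 + H(-7 - 1*7, 1))**2 = (-877 + (-28 + (-7 - 1*7))/(1*(2 + (-7 - 1*7)*1)))**2 = (-877 + 1*(-28 + (-7 - 7))/(2 + (-7 - 7)*1))**2 = (-877 + 1*(-28 - 14)/(2 - 14*1))**2 = (-877 + 1*(-42)/(2 - 14))**2 = (-877 + 1*(-42)/(-12))**2 = (-877 + 1*(-1/12)*(-42))**2 = (-877 + 7/2)**2 = (-1747/2)**2 = 3052009/4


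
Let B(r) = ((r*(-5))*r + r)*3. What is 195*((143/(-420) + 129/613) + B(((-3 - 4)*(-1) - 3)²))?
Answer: -12692183387/17164 ≈ -7.3947e+5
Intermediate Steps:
B(r) = -15*r² + 3*r (B(r) = ((-5*r)*r + r)*3 = (-5*r² + r)*3 = (r - 5*r²)*3 = -15*r² + 3*r)
195*((143/(-420) + 129/613) + B(((-3 - 4)*(-1) - 3)²)) = 195*((143/(-420) + 129/613) + 3*((-3 - 4)*(-1) - 3)²*(1 - 5*((-3 - 4)*(-1) - 3)²)) = 195*((143*(-1/420) + 129*(1/613)) + 3*(-7*(-1) - 3)²*(1 - 5*(-7*(-1) - 3)²)) = 195*((-143/420 + 129/613) + 3*(7 - 3)²*(1 - 5*(7 - 3)²)) = 195*(-33479/257460 + 3*4²*(1 - 5*4²)) = 195*(-33479/257460 + 3*16*(1 - 5*16)) = 195*(-33479/257460 + 3*16*(1 - 80)) = 195*(-33479/257460 + 3*16*(-79)) = 195*(-33479/257460 - 3792) = 195*(-976321799/257460) = -12692183387/17164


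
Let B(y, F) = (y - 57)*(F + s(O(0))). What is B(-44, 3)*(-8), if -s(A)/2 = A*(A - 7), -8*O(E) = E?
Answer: 2424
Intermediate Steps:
O(E) = -E/8
s(A) = -2*A*(-7 + A) (s(A) = -2*A*(A - 7) = -2*A*(-7 + A))
B(y, F) = F*(-57 + y) (B(y, F) = (y - 57)*(F + 2*(-⅛*0)*(7 - (-1)*0/8)) = (-57 + y)*(F + 2*0*(7 - 1*0)) = (-57 + y)*(F + 2*0*(7 + 0)) = (-57 + y)*(F + 2*0*7) = (-57 + y)*(F + 0) = (-57 + y)*F = F*(-57 + y))
B(-44, 3)*(-8) = (3*(-57 - 44))*(-8) = (3*(-101))*(-8) = -303*(-8) = 2424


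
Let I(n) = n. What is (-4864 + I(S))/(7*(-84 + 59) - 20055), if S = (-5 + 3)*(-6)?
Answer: 2426/10115 ≈ 0.23984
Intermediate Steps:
S = 12 (S = -2*(-6) = 12)
(-4864 + I(S))/(7*(-84 + 59) - 20055) = (-4864 + 12)/(7*(-84 + 59) - 20055) = -4852/(7*(-25) - 20055) = -4852/(-175 - 20055) = -4852/(-20230) = -4852*(-1/20230) = 2426/10115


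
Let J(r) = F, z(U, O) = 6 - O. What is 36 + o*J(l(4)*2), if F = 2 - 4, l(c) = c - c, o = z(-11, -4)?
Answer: 16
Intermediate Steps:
o = 10 (o = 6 - 1*(-4) = 6 + 4 = 10)
l(c) = 0
F = -2
J(r) = -2
36 + o*J(l(4)*2) = 36 + 10*(-2) = 36 - 20 = 16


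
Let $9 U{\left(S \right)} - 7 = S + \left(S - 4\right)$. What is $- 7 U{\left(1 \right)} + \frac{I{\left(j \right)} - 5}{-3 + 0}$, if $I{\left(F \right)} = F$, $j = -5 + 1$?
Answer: $- \frac{8}{9} \approx -0.88889$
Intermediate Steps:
$j = -4$
$U{\left(S \right)} = \frac{1}{3} + \frac{2 S}{9}$ ($U{\left(S \right)} = \frac{7}{9} + \frac{S + \left(S - 4\right)}{9} = \frac{7}{9} + \frac{S + \left(-4 + S\right)}{9} = \frac{7}{9} + \frac{-4 + 2 S}{9} = \frac{7}{9} + \left(- \frac{4}{9} + \frac{2 S}{9}\right) = \frac{1}{3} + \frac{2 S}{9}$)
$- 7 U{\left(1 \right)} + \frac{I{\left(j \right)} - 5}{-3 + 0} = - 7 \left(\frac{1}{3} + \frac{2}{9} \cdot 1\right) + \frac{-4 - 5}{-3 + 0} = - 7 \left(\frac{1}{3} + \frac{2}{9}\right) - \frac{9}{-3} = \left(-7\right) \frac{5}{9} - -3 = - \frac{35}{9} + 3 = - \frac{8}{9}$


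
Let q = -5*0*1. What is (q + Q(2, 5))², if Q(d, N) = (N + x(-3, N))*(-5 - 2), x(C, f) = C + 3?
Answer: 1225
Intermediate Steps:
x(C, f) = 3 + C
q = 0 (q = 0*1 = 0)
Q(d, N) = -7*N (Q(d, N) = (N + (3 - 3))*(-5 - 2) = (N + 0)*(-7) = N*(-7) = -7*N)
(q + Q(2, 5))² = (0 - 7*5)² = (0 - 35)² = (-35)² = 1225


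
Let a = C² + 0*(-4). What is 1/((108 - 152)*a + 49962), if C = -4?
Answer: 1/49258 ≈ 2.0301e-5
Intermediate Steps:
a = 16 (a = (-4)² + 0*(-4) = 16 + 0 = 16)
1/((108 - 152)*a + 49962) = 1/((108 - 152)*16 + 49962) = 1/(-44*16 + 49962) = 1/(-704 + 49962) = 1/49258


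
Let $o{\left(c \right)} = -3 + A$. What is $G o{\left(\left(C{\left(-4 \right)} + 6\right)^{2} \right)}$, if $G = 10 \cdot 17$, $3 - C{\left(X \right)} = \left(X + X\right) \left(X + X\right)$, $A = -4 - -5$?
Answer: $-340$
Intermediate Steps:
$A = 1$ ($A = -4 + 5 = 1$)
$C{\left(X \right)} = 3 - 4 X^{2}$ ($C{\left(X \right)} = 3 - \left(X + X\right) \left(X + X\right) = 3 - 2 X 2 X = 3 - 4 X^{2}$)
$G = 170$
$o{\left(c \right)} = -2$ ($o{\left(c \right)} = -3 + 1 = -2$)
$G o{\left(\left(C{\left(-4 \right)} + 6\right)^{2} \right)} = 170 \left(-2\right) = -340$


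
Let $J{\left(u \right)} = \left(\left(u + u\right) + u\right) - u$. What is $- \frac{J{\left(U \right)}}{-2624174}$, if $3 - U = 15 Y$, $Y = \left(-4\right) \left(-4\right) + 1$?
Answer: $- \frac{36}{187441} \approx -0.00019206$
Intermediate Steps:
$Y = 17$ ($Y = 16 + 1 = 17$)
$U = -252$ ($U = 3 - 15 \cdot 17 = 3 - 255 = -252$)
$J{\left(u \right)} = 2 u$ ($J{\left(u \right)} = \left(2 u + u\right) - u = 3 u - u = 2 u$)
$- \frac{J{\left(U \right)}}{-2624174} = - \frac{2 \left(-252\right)}{-2624174} = - \frac{\left(-504\right) \left(-1\right)}{2624174} = \left(-1\right) \frac{36}{187441} = - \frac{36}{187441}$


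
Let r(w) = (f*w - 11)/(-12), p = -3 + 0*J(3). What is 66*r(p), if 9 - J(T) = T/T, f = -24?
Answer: -671/2 ≈ -335.50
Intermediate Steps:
J(T) = 8 (J(T) = 9 - T/T = 9 - 1*1 = 9 - 1 = 8)
p = -3 (p = -3 + 0*8 = -3 + 0 = -3)
r(w) = 11/12 + 2*w (r(w) = (-24*w - 11)/(-12) = (-11 - 24*w)*(-1/12) = 11/12 + 2*w)
66*r(p) = 66*(11/12 + 2*(-3)) = 66*(11/12 - 6) = 66*(-61/12) = -671/2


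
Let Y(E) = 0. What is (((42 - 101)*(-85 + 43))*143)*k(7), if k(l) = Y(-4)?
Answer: 0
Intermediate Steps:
k(l) = 0
(((42 - 101)*(-85 + 43))*143)*k(7) = (((42 - 101)*(-85 + 43))*143)*0 = (-59*(-42)*143)*0 = (2478*143)*0 = 354354*0 = 0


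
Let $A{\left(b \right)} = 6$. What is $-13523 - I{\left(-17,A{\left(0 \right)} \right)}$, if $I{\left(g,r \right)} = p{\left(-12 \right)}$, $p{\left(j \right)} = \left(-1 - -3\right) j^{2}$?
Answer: $-13811$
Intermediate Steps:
$p{\left(j \right)} = 2 j^{2}$ ($p{\left(j \right)} = \left(-1 + 3\right) j^{2} = 2 j^{2}$)
$I{\left(g,r \right)} = 288$ ($I{\left(g,r \right)} = 2 \left(-12\right)^{2} = 2 \cdot 144 = 288$)
$-13523 - I{\left(-17,A{\left(0 \right)} \right)} = -13523 - 288 = -13811$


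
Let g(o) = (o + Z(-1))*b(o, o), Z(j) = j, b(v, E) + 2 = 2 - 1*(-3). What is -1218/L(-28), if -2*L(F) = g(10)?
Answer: 812/9 ≈ 90.222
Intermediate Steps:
b(v, E) = 3 (b(v, E) = -2 + (2 - 1*(-3)) = -2 + (2 + 3) = -2 + 5 = 3)
g(o) = -3 + 3*o (g(o) = (o - 1)*3 = (-1 + o)*3 = -3 + 3*o)
L(F) = -27/2 (L(F) = -(-3 + 3*10)/2 = -(-3 + 30)/2 = -½*27 = -27/2)
-1218/L(-28) = -1218/(-27/2) = -1218*(-2/27) = 812/9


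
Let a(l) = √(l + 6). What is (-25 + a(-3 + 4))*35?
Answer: -875 + 35*√7 ≈ -782.40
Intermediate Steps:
a(l) = √(6 + l)
(-25 + a(-3 + 4))*35 = (-25 + √(6 + (-3 + 4)))*35 = (-25 + √(6 + 1))*35 = (-25 + √7)*35 = -875 + 35*√7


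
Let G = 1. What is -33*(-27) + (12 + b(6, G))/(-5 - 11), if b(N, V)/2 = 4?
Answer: 3559/4 ≈ 889.75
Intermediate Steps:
b(N, V) = 8 (b(N, V) = 2*4 = 8)
-33*(-27) + (12 + b(6, G))/(-5 - 11) = -33*(-27) + (12 + 8)/(-5 - 11) = 891 + 20/(-16) = 891 + 20*(-1/16) = 891 - 5/4 = 3559/4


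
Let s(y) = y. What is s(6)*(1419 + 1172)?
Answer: 15546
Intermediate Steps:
s(6)*(1419 + 1172) = 6*(1419 + 1172) = 6*2591 = 15546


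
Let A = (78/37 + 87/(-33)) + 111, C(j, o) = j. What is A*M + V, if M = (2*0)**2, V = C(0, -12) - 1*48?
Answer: -48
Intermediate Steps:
V = -48 (V = 0 - 1*48 = 0 - 48 = -48)
M = 0 (M = 0**2 = 0)
A = 44962/407 (A = (78*(1/37) + 87*(-1/33)) + 111 = (78/37 - 29/11) + 111 = -215/407 + 111 = 44962/407 ≈ 110.47)
A*M + V = (44962/407)*0 - 48 = 0 - 48 = -48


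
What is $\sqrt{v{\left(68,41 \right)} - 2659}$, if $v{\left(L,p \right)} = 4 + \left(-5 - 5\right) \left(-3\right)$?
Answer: $5 i \sqrt{105} \approx 51.235 i$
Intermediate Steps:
$v{\left(L,p \right)} = 34$ ($v{\left(L,p \right)} = 4 + \left(-5 - 5\right) \left(-3\right) = 4 - -30 = 4 + 30 = 34$)
$\sqrt{v{\left(68,41 \right)} - 2659} = \sqrt{34 - 2659} = \sqrt{-2625} = 5 i \sqrt{105}$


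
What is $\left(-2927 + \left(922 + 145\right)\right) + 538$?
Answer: $-1322$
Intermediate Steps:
$\left(-2927 + \left(922 + 145\right)\right) + 538 = \left(-2927 + 1067\right) + 538 = -1860 + 538 = -1322$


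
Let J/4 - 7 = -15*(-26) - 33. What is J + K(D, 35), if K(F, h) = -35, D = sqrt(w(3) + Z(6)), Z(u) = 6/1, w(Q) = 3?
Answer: 1421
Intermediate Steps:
Z(u) = 6 (Z(u) = 6*1 = 6)
D = 3 (D = sqrt(3 + 6) = sqrt(9) = 3)
J = 1456 (J = 28 + 4*(-15*(-26) - 33) = 28 + 4*(390 - 33) = 28 + 4*357 = 28 + 1428 = 1456)
J + K(D, 35) = 1456 - 35 = 1421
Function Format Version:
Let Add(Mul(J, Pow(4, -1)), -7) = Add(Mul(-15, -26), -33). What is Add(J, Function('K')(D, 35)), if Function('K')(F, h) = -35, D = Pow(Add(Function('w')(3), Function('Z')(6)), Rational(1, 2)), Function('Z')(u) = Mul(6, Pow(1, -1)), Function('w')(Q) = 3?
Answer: 1421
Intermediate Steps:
Function('Z')(u) = 6 (Function('Z')(u) = Mul(6, 1) = 6)
D = 3 (D = Pow(Add(3, 6), Rational(1, 2)) = Pow(9, Rational(1, 2)) = 3)
J = 1456 (J = Add(28, Mul(4, Add(Mul(-15, -26), -33))) = Add(28, Mul(4, Add(390, -33))) = Add(28, Mul(4, 357)) = Add(28, 1428) = 1456)
Add(J, Function('K')(D, 35)) = Add(1456, -35) = 1421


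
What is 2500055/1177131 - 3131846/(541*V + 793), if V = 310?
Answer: -3265326246161/198350104893 ≈ -16.462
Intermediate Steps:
2500055/1177131 - 3131846/(541*V + 793) = 2500055/1177131 - 3131846/(541*310 + 793) = 2500055*(1/1177131) - 3131846/(167710 + 793) = 2500055/1177131 - 3131846/168503 = -3265326246161/198350104893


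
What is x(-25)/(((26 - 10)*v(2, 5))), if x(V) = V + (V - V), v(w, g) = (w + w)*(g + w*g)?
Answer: -5/192 ≈ -0.026042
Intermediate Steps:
v(w, g) = 2*w*(g + g*w) (v(w, g) = (2*w)*(g + g*w) = 2*w*(g + g*w))
x(V) = V (x(V) = V + 0 = V)
x(-25)/(((26 - 10)*v(2, 5))) = -25*1/(20*(1 + 2)*(26 - 10)) = -25/(16*(2*5*2*3)) = -25/(16*60) = -25/960 = -25*1/960 = -5/192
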